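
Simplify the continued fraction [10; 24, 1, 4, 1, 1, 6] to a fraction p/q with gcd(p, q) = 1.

Compute successive convergents:
a_0 = 10: 10/1
a_1 = 24: 241/24
a_2 = 1: 251/25
a_3 = 4: 1245/124
a_4 = 1: 1496/149
a_5 = 1: 2741/273
a_6 = 6: 17942/1787

17942/1787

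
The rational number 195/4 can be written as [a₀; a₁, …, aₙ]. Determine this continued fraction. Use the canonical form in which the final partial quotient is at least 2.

[48; 1, 3]

Run the Euclidean algorithm, recording each quotient:
195 = 48·4 + 3, so a_0 = 48
4 = 1·3 + 1, so a_1 = 1
3 = 3·1 + 0, so a_2 = 3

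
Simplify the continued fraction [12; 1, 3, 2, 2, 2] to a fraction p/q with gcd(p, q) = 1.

677/53

Start with 2.
2 + 1/(2/1) = 2 + 1/2 = 5/2
2 + 1/(5/2) = 2 + 2/5 = 12/5
3 + 1/(12/5) = 3 + 5/12 = 41/12
1 + 1/(41/12) = 1 + 12/41 = 53/41
12 + 1/(53/41) = 12 + 41/53 = 677/53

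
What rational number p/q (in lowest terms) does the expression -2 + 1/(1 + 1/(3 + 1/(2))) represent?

a_0 = -2: -2/1
a_1 = 1: -1/1
a_2 = 3: -5/4
a_3 = 2: -11/9

-11/9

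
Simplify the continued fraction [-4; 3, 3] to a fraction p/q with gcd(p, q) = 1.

-37/10

Work from the innermost term outward:
Start with 3.
3 + 1/(3/1) = 3 + 1/3 = 10/3
-4 + 1/(10/3) = -4 + 3/10 = -37/10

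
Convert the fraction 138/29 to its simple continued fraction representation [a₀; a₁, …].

Run the Euclidean algorithm, recording each quotient:
⌊138/29⌋ = 4, remainder 22
⌊29/22⌋ = 1, remainder 7
⌊22/7⌋ = 3, remainder 1
⌊7/1⌋ = 7, remainder 0

[4; 1, 3, 7]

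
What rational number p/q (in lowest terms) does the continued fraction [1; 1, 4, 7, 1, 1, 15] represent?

a_0 = 1: 1/1
a_1 = 1: 2/1
a_2 = 4: 9/5
a_3 = 7: 65/36
a_4 = 1: 74/41
a_5 = 1: 139/77
a_6 = 15: 2159/1196

2159/1196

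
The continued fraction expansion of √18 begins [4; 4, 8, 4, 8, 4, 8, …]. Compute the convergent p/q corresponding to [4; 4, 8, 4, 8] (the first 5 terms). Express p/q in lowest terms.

Starting at the tail and folding back:
Start with 8.
4 + 1/(8/1) = 4 + 1/8 = 33/8
8 + 1/(33/8) = 8 + 8/33 = 272/33
4 + 1/(272/33) = 4 + 33/272 = 1121/272
4 + 1/(1121/272) = 4 + 272/1121 = 4756/1121

4756/1121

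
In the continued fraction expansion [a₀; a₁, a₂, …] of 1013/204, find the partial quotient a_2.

28

Run the Euclidean algorithm, recording each quotient:
⌊1013/204⌋ = 4, remainder 197
⌊204/197⌋ = 1, remainder 7
⌊197/7⌋ = 28, remainder 1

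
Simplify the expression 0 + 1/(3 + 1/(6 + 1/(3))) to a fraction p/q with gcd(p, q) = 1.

a_0 = 0: 0/1
a_1 = 3: 1/3
a_2 = 6: 6/19
a_3 = 3: 19/60

19/60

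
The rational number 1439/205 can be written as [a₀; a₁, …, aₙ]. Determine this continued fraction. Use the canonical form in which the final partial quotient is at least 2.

Run the Euclidean algorithm, recording each quotient:
1439 ÷ 205 → quotient 7, remainder 4
205 ÷ 4 → quotient 51, remainder 1
4 ÷ 1 → quotient 4, remainder 0

[7; 51, 4]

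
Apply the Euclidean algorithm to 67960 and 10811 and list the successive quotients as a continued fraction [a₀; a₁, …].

[6; 3, 2, 42, 2, 8, 2]

67960 = 6·10811 + 3094, so a_0 = 6
10811 = 3·3094 + 1529, so a_1 = 3
3094 = 2·1529 + 36, so a_2 = 2
1529 = 42·36 + 17, so a_3 = 42
36 = 2·17 + 2, so a_4 = 2
17 = 8·2 + 1, so a_5 = 8
2 = 2·1 + 0, so a_6 = 2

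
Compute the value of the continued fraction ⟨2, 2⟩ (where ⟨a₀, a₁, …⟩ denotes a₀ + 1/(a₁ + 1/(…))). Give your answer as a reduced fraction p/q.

Collapse the nested fraction from the inside out:
Start with 2.
2 + 1/(2/1) = 2 + 1/2 = 5/2

5/2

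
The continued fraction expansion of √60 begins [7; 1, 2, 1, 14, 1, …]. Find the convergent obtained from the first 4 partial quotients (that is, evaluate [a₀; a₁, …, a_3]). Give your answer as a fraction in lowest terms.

Compute successive convergents:
a_0 = 7: 7/1
a_1 = 1: 8/1
a_2 = 2: 23/3
a_3 = 1: 31/4

31/4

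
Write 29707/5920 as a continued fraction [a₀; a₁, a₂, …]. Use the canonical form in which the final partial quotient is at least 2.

[5; 55, 3, 17, 2]

29707 = 5·5920 + 107, so a_0 = 5
5920 = 55·107 + 35, so a_1 = 55
107 = 3·35 + 2, so a_2 = 3
35 = 17·2 + 1, so a_3 = 17
2 = 2·1 + 0, so a_4 = 2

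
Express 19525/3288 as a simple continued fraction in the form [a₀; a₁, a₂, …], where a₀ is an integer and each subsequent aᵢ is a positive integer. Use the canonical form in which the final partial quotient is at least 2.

[5; 1, 15, 5, 13, 3]

19525 ÷ 3288 → quotient 5, remainder 3085
3288 ÷ 3085 → quotient 1, remainder 203
3085 ÷ 203 → quotient 15, remainder 40
203 ÷ 40 → quotient 5, remainder 3
40 ÷ 3 → quotient 13, remainder 1
3 ÷ 1 → quotient 3, remainder 0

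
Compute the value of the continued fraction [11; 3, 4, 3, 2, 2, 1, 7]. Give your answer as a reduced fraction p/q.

29031/2567

Collapse the nested fraction from the inside out:
Start with 7.
1 + 1/(7/1) = 1 + 1/7 = 8/7
2 + 1/(8/7) = 2 + 7/8 = 23/8
2 + 1/(23/8) = 2 + 8/23 = 54/23
3 + 1/(54/23) = 3 + 23/54 = 185/54
4 + 1/(185/54) = 4 + 54/185 = 794/185
3 + 1/(794/185) = 3 + 185/794 = 2567/794
11 + 1/(2567/794) = 11 + 794/2567 = 29031/2567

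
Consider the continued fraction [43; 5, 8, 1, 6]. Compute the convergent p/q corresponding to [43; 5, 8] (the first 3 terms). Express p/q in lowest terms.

1771/41

Compute successive convergents:
a_0 = 43: 43/1
a_1 = 5: 216/5
a_2 = 8: 1771/41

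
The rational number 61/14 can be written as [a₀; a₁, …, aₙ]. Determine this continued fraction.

[4; 2, 1, 4]

Repeatedly divide and take the remainder:
61 ÷ 14 → quotient 4, remainder 5
14 ÷ 5 → quotient 2, remainder 4
5 ÷ 4 → quotient 1, remainder 1
4 ÷ 1 → quotient 4, remainder 0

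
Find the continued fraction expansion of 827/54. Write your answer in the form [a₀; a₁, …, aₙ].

827 ÷ 54 → quotient 15, remainder 17
54 ÷ 17 → quotient 3, remainder 3
17 ÷ 3 → quotient 5, remainder 2
3 ÷ 2 → quotient 1, remainder 1
2 ÷ 1 → quotient 2, remainder 0

[15; 3, 5, 1, 2]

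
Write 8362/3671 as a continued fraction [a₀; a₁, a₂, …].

8362 ÷ 3671 → quotient 2, remainder 1020
3671 ÷ 1020 → quotient 3, remainder 611
1020 ÷ 611 → quotient 1, remainder 409
611 ÷ 409 → quotient 1, remainder 202
409 ÷ 202 → quotient 2, remainder 5
202 ÷ 5 → quotient 40, remainder 2
5 ÷ 2 → quotient 2, remainder 1
2 ÷ 1 → quotient 2, remainder 0

[2; 3, 1, 1, 2, 40, 2, 2]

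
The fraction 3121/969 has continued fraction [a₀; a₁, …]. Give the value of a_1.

4

⌊3121/969⌋ = 3, remainder 214
⌊969/214⌋ = 4, remainder 113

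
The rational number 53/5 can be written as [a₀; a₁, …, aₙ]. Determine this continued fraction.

53 ÷ 5 → quotient 10, remainder 3
5 ÷ 3 → quotient 1, remainder 2
3 ÷ 2 → quotient 1, remainder 1
2 ÷ 1 → quotient 2, remainder 0

[10; 1, 1, 2]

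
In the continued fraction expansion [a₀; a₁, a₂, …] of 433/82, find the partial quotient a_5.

3

433 ÷ 82 → quotient 5, remainder 23
82 ÷ 23 → quotient 3, remainder 13
23 ÷ 13 → quotient 1, remainder 10
13 ÷ 10 → quotient 1, remainder 3
10 ÷ 3 → quotient 3, remainder 1
3 ÷ 1 → quotient 3, remainder 0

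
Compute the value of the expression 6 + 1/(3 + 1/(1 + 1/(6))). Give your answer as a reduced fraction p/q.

169/27

Starting at the tail and folding back:
Start with 6.
1 + 1/(6/1) = 1 + 1/6 = 7/6
3 + 1/(7/6) = 3 + 6/7 = 27/7
6 + 1/(27/7) = 6 + 7/27 = 169/27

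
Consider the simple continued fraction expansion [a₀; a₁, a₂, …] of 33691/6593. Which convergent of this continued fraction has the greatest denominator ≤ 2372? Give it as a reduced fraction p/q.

7425/1453

a_0 = 5: 5/1  (≤ bound)
a_1 = 9: 46/9  (≤ bound)
a_2 = 12: 557/109  (≤ bound)
a_3 = 3: 1717/336  (≤ bound)
a_4 = 3: 5708/1117  (≤ bound)
a_5 = 1: 7425/1453  (≤ bound)
a_6 = 1: 13133/2570  (> 2372, stop)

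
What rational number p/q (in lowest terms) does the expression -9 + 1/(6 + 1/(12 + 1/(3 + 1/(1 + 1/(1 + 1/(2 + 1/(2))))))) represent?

-28371/3211

Build up convergents one term at a time:
a_0 = -9: -9/1
a_1 = 6: -53/6
a_2 = 12: -645/73
a_3 = 3: -1988/225
a_4 = 1: -2633/298
a_5 = 1: -4621/523
a_6 = 2: -11875/1344
a_7 = 2: -28371/3211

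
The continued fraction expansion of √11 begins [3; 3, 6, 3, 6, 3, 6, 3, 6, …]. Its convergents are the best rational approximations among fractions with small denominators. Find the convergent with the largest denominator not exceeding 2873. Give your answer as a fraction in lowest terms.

3970/1197

List convergents until the denominator exceeds the bound:
a_0 = 3: 3/1  (≤ bound)
a_1 = 3: 10/3  (≤ bound)
a_2 = 6: 63/19  (≤ bound)
a_3 = 3: 199/60  (≤ bound)
a_4 = 6: 1257/379  (≤ bound)
a_5 = 3: 3970/1197  (≤ bound)
a_6 = 6: 25077/7561  (> 2873, stop)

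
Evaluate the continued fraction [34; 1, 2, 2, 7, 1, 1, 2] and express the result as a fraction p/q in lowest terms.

Start with 2.
1 + 1/(2/1) = 1 + 1/2 = 3/2
1 + 1/(3/2) = 1 + 2/3 = 5/3
7 + 1/(5/3) = 7 + 3/5 = 38/5
2 + 1/(38/5) = 2 + 5/38 = 81/38
2 + 1/(81/38) = 2 + 38/81 = 200/81
1 + 1/(200/81) = 1 + 81/200 = 281/200
34 + 1/(281/200) = 34 + 200/281 = 9754/281

9754/281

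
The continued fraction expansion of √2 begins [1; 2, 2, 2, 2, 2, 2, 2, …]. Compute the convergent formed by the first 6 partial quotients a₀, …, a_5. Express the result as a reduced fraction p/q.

Collapse the nested fraction from the inside out:
Start with 2.
2 + 1/(2/1) = 2 + 1/2 = 5/2
2 + 1/(5/2) = 2 + 2/5 = 12/5
2 + 1/(12/5) = 2 + 5/12 = 29/12
2 + 1/(29/12) = 2 + 12/29 = 70/29
1 + 1/(70/29) = 1 + 29/70 = 99/70

99/70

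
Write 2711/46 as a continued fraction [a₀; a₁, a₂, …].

Repeatedly divide and take the remainder:
2711 = 58·46 + 43, so a_0 = 58
46 = 1·43 + 3, so a_1 = 1
43 = 14·3 + 1, so a_2 = 14
3 = 3·1 + 0, so a_3 = 3

[58; 1, 14, 3]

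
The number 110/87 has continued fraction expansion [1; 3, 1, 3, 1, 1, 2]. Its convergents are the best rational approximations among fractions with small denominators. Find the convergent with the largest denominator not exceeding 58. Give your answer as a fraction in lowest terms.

a_0 = 1: 1/1  (≤ bound)
a_1 = 3: 4/3  (≤ bound)
a_2 = 1: 5/4  (≤ bound)
a_3 = 3: 19/15  (≤ bound)
a_4 = 1: 24/19  (≤ bound)
a_5 = 1: 43/34  (≤ bound)
a_6 = 2: 110/87  (> 58, stop)

43/34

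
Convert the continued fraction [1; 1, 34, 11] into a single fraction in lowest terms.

761/386

Start with 11.
34 + 1/(11/1) = 34 + 1/11 = 375/11
1 + 1/(375/11) = 1 + 11/375 = 386/375
1 + 1/(386/375) = 1 + 375/386 = 761/386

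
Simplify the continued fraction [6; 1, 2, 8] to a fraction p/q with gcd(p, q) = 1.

167/25

a_0 = 6: 6/1
a_1 = 1: 7/1
a_2 = 2: 20/3
a_3 = 8: 167/25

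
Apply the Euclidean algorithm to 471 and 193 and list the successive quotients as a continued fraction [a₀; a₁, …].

Repeatedly divide and take the remainder:
471 ÷ 193 → quotient 2, remainder 85
193 ÷ 85 → quotient 2, remainder 23
85 ÷ 23 → quotient 3, remainder 16
23 ÷ 16 → quotient 1, remainder 7
16 ÷ 7 → quotient 2, remainder 2
7 ÷ 2 → quotient 3, remainder 1
2 ÷ 1 → quotient 2, remainder 0

[2; 2, 3, 1, 2, 3, 2]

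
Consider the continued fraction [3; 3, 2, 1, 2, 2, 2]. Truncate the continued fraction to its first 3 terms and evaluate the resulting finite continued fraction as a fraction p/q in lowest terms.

23/7

Work from the innermost term outward:
Start with 2.
3 + 1/(2/1) = 3 + 1/2 = 7/2
3 + 1/(7/2) = 3 + 2/7 = 23/7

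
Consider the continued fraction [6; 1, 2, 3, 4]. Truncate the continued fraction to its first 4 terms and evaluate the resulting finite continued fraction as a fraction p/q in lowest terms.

Start with 3.
2 + 1/(3/1) = 2 + 1/3 = 7/3
1 + 1/(7/3) = 1 + 3/7 = 10/7
6 + 1/(10/7) = 6 + 7/10 = 67/10

67/10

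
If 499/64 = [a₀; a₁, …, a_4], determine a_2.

3

499 = 7·64 + 51, so a_0 = 7
64 = 1·51 + 13, so a_1 = 1
51 = 3·13 + 12, so a_2 = 3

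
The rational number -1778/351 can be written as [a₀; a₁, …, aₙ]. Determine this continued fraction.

Run the Euclidean algorithm, recording each quotient:
⌊-1778/351⌋ = -6, remainder 328
⌊351/328⌋ = 1, remainder 23
⌊328/23⌋ = 14, remainder 6
⌊23/6⌋ = 3, remainder 5
⌊6/5⌋ = 1, remainder 1
⌊5/1⌋ = 5, remainder 0

[-6; 1, 14, 3, 1, 5]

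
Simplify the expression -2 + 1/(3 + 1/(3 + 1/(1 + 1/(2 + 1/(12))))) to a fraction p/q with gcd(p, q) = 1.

-754/445

a_0 = -2: -2/1
a_1 = 3: -5/3
a_2 = 3: -17/10
a_3 = 1: -22/13
a_4 = 2: -61/36
a_5 = 12: -754/445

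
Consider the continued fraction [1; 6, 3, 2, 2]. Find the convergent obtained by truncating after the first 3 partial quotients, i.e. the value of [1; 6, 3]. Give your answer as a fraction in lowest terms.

22/19

a_0 = 1: 1/1
a_1 = 6: 7/6
a_2 = 3: 22/19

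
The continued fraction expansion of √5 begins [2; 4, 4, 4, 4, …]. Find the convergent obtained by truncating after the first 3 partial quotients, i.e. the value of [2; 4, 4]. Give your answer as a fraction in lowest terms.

38/17

Collapse the nested fraction from the inside out:
Start with 4.
4 + 1/(4/1) = 4 + 1/4 = 17/4
2 + 1/(17/4) = 2 + 4/17 = 38/17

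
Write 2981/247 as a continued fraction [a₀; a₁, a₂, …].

2981 = 12·247 + 17, so a_0 = 12
247 = 14·17 + 9, so a_1 = 14
17 = 1·9 + 8, so a_2 = 1
9 = 1·8 + 1, so a_3 = 1
8 = 8·1 + 0, so a_4 = 8

[12; 14, 1, 1, 8]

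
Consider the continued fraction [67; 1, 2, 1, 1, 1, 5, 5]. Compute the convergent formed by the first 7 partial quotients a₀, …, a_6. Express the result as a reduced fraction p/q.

4199/62

Start with 5.
1 + 1/(5/1) = 1 + 1/5 = 6/5
1 + 1/(6/5) = 1 + 5/6 = 11/6
1 + 1/(11/6) = 1 + 6/11 = 17/11
2 + 1/(17/11) = 2 + 11/17 = 45/17
1 + 1/(45/17) = 1 + 17/45 = 62/45
67 + 1/(62/45) = 67 + 45/62 = 4199/62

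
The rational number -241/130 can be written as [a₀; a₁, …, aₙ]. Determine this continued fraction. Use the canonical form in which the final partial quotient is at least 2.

-241 ÷ 130 → quotient -2, remainder 19
130 ÷ 19 → quotient 6, remainder 16
19 ÷ 16 → quotient 1, remainder 3
16 ÷ 3 → quotient 5, remainder 1
3 ÷ 1 → quotient 3, remainder 0

[-2; 6, 1, 5, 3]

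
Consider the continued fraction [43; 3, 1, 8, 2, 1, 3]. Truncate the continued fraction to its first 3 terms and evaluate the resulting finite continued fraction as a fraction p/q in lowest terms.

Use the convergent recurrence hₖ = aₖ·hₖ₋₁ + hₖ₋₂ (and likewise for the denominators kₖ):
a_0 = 43: 43/1
a_1 = 3: 130/3
a_2 = 1: 173/4

173/4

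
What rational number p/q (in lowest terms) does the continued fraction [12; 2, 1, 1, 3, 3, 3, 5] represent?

12811/1034

a_0 = 12: 12/1
a_1 = 2: 25/2
a_2 = 1: 37/3
a_3 = 1: 62/5
a_4 = 3: 223/18
a_5 = 3: 731/59
a_6 = 3: 2416/195
a_7 = 5: 12811/1034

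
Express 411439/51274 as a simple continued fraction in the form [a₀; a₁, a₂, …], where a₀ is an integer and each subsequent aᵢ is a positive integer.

Repeatedly divide and take the remainder:
411439 = 8·51274 + 1247, so a_0 = 8
51274 = 41·1247 + 147, so a_1 = 41
1247 = 8·147 + 71, so a_2 = 8
147 = 2·71 + 5, so a_3 = 2
71 = 14·5 + 1, so a_4 = 14
5 = 5·1 + 0, so a_5 = 5

[8; 41, 8, 2, 14, 5]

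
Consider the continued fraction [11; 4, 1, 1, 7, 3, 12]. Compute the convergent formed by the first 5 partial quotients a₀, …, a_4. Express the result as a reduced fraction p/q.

763/68

Start with 7.
1 + 1/(7/1) = 1 + 1/7 = 8/7
1 + 1/(8/7) = 1 + 7/8 = 15/8
4 + 1/(15/8) = 4 + 8/15 = 68/15
11 + 1/(68/15) = 11 + 15/68 = 763/68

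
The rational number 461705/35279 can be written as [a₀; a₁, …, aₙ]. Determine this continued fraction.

[13; 11, 2, 6, 47, 5]

461705 ÷ 35279 → quotient 13, remainder 3078
35279 ÷ 3078 → quotient 11, remainder 1421
3078 ÷ 1421 → quotient 2, remainder 236
1421 ÷ 236 → quotient 6, remainder 5
236 ÷ 5 → quotient 47, remainder 1
5 ÷ 1 → quotient 5, remainder 0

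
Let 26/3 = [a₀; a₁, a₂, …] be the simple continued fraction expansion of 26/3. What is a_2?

26 ÷ 3 → quotient 8, remainder 2
3 ÷ 2 → quotient 1, remainder 1
2 ÷ 1 → quotient 2, remainder 0

2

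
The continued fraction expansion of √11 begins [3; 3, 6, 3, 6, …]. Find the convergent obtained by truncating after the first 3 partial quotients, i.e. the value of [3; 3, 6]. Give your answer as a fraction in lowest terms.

63/19

Compute successive convergents:
a_0 = 3: 3/1
a_1 = 3: 10/3
a_2 = 6: 63/19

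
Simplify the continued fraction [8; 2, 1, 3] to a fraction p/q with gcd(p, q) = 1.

92/11

Build up convergents one term at a time:
a_0 = 8: 8/1
a_1 = 2: 17/2
a_2 = 1: 25/3
a_3 = 3: 92/11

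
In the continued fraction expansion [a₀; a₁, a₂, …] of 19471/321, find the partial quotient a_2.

Apply division with remainder until the remainder is 0:
19471 = 60·321 + 211, so a_0 = 60
321 = 1·211 + 110, so a_1 = 1
211 = 1·110 + 101, so a_2 = 1

1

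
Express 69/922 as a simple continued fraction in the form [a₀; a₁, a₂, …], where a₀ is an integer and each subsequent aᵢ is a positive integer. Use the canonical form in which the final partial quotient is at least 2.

Run the Euclidean algorithm, recording each quotient:
69 = 0·922 + 69, so a_0 = 0
922 = 13·69 + 25, so a_1 = 13
69 = 2·25 + 19, so a_2 = 2
25 = 1·19 + 6, so a_3 = 1
19 = 3·6 + 1, so a_4 = 3
6 = 6·1 + 0, so a_5 = 6

[0; 13, 2, 1, 3, 6]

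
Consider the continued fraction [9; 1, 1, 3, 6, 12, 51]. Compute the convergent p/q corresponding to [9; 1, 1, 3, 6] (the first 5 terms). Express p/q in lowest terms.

a_0 = 9: 9/1
a_1 = 1: 10/1
a_2 = 1: 19/2
a_3 = 3: 67/7
a_4 = 6: 421/44

421/44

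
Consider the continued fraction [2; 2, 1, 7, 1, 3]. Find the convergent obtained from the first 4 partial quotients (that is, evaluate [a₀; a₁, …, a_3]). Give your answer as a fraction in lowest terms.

54/23

Start with 7.
1 + 1/(7/1) = 1 + 1/7 = 8/7
2 + 1/(8/7) = 2 + 7/8 = 23/8
2 + 1/(23/8) = 2 + 8/23 = 54/23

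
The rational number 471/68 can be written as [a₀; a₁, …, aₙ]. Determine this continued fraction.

[6; 1, 12, 1, 1, 2]

471 = 6·68 + 63, so a_0 = 6
68 = 1·63 + 5, so a_1 = 1
63 = 12·5 + 3, so a_2 = 12
5 = 1·3 + 2, so a_3 = 1
3 = 1·2 + 1, so a_4 = 1
2 = 2·1 + 0, so a_5 = 2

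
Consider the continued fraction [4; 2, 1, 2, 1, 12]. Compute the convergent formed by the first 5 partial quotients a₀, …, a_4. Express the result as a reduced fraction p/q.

48/11

Start with 1.
2 + 1/(1/1) = 2 + 1/1 = 3/1
1 + 1/(3/1) = 1 + 1/3 = 4/3
2 + 1/(4/3) = 2 + 3/4 = 11/4
4 + 1/(11/4) = 4 + 4/11 = 48/11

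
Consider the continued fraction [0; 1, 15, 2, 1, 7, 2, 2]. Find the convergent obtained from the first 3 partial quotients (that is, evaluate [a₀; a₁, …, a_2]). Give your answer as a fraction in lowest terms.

Start with 15.
1 + 1/(15/1) = 1 + 1/15 = 16/15
0 + 1/(16/15) = 0 + 15/16 = 15/16

15/16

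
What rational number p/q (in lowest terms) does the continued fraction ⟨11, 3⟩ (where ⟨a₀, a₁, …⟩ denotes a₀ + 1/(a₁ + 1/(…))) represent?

Starting at the tail and folding back:
Start with 3.
11 + 1/(3/1) = 11 + 1/3 = 34/3

34/3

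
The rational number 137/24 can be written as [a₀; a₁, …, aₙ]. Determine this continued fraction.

[5; 1, 2, 2, 3]

Run the Euclidean algorithm, recording each quotient:
⌊137/24⌋ = 5, remainder 17
⌊24/17⌋ = 1, remainder 7
⌊17/7⌋ = 2, remainder 3
⌊7/3⌋ = 2, remainder 1
⌊3/1⌋ = 3, remainder 0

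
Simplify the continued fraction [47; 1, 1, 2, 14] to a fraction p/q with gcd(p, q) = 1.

a_0 = 47: 47/1
a_1 = 1: 48/1
a_2 = 1: 95/2
a_3 = 2: 238/5
a_4 = 14: 3427/72

3427/72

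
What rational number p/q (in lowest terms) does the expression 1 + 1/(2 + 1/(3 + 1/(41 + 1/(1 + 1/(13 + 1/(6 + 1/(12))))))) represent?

Collapse the nested fraction from the inside out:
Start with 12.
6 + 1/(12/1) = 6 + 1/12 = 73/12
13 + 1/(73/12) = 13 + 12/73 = 961/73
1 + 1/(961/73) = 1 + 73/961 = 1034/961
41 + 1/(1034/961) = 41 + 961/1034 = 43355/1034
3 + 1/(43355/1034) = 3 + 1034/43355 = 131099/43355
2 + 1/(131099/43355) = 2 + 43355/131099 = 305553/131099
1 + 1/(305553/131099) = 1 + 131099/305553 = 436652/305553

436652/305553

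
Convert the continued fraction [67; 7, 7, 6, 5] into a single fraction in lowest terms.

Work from the innermost term outward:
Start with 5.
6 + 1/(5/1) = 6 + 1/5 = 31/5
7 + 1/(31/5) = 7 + 5/31 = 222/31
7 + 1/(222/31) = 7 + 31/222 = 1585/222
67 + 1/(1585/222) = 67 + 222/1585 = 106417/1585

106417/1585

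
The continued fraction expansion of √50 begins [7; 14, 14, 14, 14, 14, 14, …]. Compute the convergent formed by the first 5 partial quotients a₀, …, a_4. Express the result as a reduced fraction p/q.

Start with 14.
14 + 1/(14/1) = 14 + 1/14 = 197/14
14 + 1/(197/14) = 14 + 14/197 = 2772/197
14 + 1/(2772/197) = 14 + 197/2772 = 39005/2772
7 + 1/(39005/2772) = 7 + 2772/39005 = 275807/39005

275807/39005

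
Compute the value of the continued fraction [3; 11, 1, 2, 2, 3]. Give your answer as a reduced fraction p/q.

Start with 3.
2 + 1/(3/1) = 2 + 1/3 = 7/3
2 + 1/(7/3) = 2 + 3/7 = 17/7
1 + 1/(17/7) = 1 + 7/17 = 24/17
11 + 1/(24/17) = 11 + 17/24 = 281/24
3 + 1/(281/24) = 3 + 24/281 = 867/281

867/281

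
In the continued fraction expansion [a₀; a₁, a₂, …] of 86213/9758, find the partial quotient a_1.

1

86213 = 8·9758 + 8149, so a_0 = 8
9758 = 1·8149 + 1609, so a_1 = 1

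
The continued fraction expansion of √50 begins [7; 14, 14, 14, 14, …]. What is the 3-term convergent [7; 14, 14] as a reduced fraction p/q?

a_0 = 7: 7/1
a_1 = 14: 99/14
a_2 = 14: 1393/197

1393/197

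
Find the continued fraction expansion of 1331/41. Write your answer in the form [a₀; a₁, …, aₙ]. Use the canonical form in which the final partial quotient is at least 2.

Run the Euclidean algorithm, recording each quotient:
⌊1331/41⌋ = 32, remainder 19
⌊41/19⌋ = 2, remainder 3
⌊19/3⌋ = 6, remainder 1
⌊3/1⌋ = 3, remainder 0

[32; 2, 6, 3]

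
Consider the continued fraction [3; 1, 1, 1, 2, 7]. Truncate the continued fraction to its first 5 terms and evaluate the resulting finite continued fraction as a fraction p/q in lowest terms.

29/8

Start with 2.
1 + 1/(2/1) = 1 + 1/2 = 3/2
1 + 1/(3/2) = 1 + 2/3 = 5/3
1 + 1/(5/3) = 1 + 3/5 = 8/5
3 + 1/(8/5) = 3 + 5/8 = 29/8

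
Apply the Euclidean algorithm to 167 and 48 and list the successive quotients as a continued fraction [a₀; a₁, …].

Repeatedly divide and take the remainder:
167 ÷ 48 → quotient 3, remainder 23
48 ÷ 23 → quotient 2, remainder 2
23 ÷ 2 → quotient 11, remainder 1
2 ÷ 1 → quotient 2, remainder 0

[3; 2, 11, 2]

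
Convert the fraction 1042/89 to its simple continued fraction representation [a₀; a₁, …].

[11; 1, 2, 2, 2, 1, 3]

1042 ÷ 89 → quotient 11, remainder 63
89 ÷ 63 → quotient 1, remainder 26
63 ÷ 26 → quotient 2, remainder 11
26 ÷ 11 → quotient 2, remainder 4
11 ÷ 4 → quotient 2, remainder 3
4 ÷ 3 → quotient 1, remainder 1
3 ÷ 1 → quotient 3, remainder 0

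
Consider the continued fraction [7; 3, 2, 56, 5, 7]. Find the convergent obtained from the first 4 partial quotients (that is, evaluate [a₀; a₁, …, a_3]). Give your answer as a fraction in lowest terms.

Start with 56.
2 + 1/(56/1) = 2 + 1/56 = 113/56
3 + 1/(113/56) = 3 + 56/113 = 395/113
7 + 1/(395/113) = 7 + 113/395 = 2878/395

2878/395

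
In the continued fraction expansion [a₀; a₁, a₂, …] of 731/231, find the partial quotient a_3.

1

731 ÷ 231 → quotient 3, remainder 38
231 ÷ 38 → quotient 6, remainder 3
38 ÷ 3 → quotient 12, remainder 2
3 ÷ 2 → quotient 1, remainder 1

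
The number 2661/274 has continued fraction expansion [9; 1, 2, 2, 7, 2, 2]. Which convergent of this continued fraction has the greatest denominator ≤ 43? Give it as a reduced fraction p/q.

a_0 = 9: 9/1  (≤ bound)
a_1 = 1: 10/1  (≤ bound)
a_2 = 2: 29/3  (≤ bound)
a_3 = 2: 68/7  (≤ bound)
a_4 = 7: 505/52  (> 43, stop)

68/7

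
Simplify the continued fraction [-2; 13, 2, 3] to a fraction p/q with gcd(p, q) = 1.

-181/94

a_0 = -2: -2/1
a_1 = 13: -25/13
a_2 = 2: -52/27
a_3 = 3: -181/94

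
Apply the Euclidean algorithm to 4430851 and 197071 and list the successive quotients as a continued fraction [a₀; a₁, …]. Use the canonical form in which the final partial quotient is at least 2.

[22; 2, 14, 1, 2, 12, 29, 6]

4430851 ÷ 197071 → quotient 22, remainder 95289
197071 ÷ 95289 → quotient 2, remainder 6493
95289 ÷ 6493 → quotient 14, remainder 4387
6493 ÷ 4387 → quotient 1, remainder 2106
4387 ÷ 2106 → quotient 2, remainder 175
2106 ÷ 175 → quotient 12, remainder 6
175 ÷ 6 → quotient 29, remainder 1
6 ÷ 1 → quotient 6, remainder 0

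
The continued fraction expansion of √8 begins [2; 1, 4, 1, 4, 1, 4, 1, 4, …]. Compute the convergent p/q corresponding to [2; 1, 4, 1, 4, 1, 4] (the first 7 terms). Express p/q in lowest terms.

a_0 = 2: 2/1
a_1 = 1: 3/1
a_2 = 4: 14/5
a_3 = 1: 17/6
a_4 = 4: 82/29
a_5 = 1: 99/35
a_6 = 4: 478/169

478/169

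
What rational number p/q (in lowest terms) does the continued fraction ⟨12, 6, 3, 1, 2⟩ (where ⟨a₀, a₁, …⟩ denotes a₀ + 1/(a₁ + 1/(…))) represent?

839/69

Work from the innermost term outward:
Start with 2.
1 + 1/(2/1) = 1 + 1/2 = 3/2
3 + 1/(3/2) = 3 + 2/3 = 11/3
6 + 1/(11/3) = 6 + 3/11 = 69/11
12 + 1/(69/11) = 12 + 11/69 = 839/69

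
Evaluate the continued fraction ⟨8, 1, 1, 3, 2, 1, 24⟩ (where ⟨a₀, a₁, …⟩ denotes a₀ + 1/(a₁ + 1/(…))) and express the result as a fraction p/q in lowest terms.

4865/568

Start with 24.
1 + 1/(24/1) = 1 + 1/24 = 25/24
2 + 1/(25/24) = 2 + 24/25 = 74/25
3 + 1/(74/25) = 3 + 25/74 = 247/74
1 + 1/(247/74) = 1 + 74/247 = 321/247
1 + 1/(321/247) = 1 + 247/321 = 568/321
8 + 1/(568/321) = 8 + 321/568 = 4865/568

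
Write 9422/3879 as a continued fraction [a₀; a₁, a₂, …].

9422 = 2·3879 + 1664, so a_0 = 2
3879 = 2·1664 + 551, so a_1 = 2
1664 = 3·551 + 11, so a_2 = 3
551 = 50·11 + 1, so a_3 = 50
11 = 11·1 + 0, so a_4 = 11

[2; 2, 3, 50, 11]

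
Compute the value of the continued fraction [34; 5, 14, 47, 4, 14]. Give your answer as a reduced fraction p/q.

6548351/191488

Collapse the nested fraction from the inside out:
Start with 14.
4 + 1/(14/1) = 4 + 1/14 = 57/14
47 + 1/(57/14) = 47 + 14/57 = 2693/57
14 + 1/(2693/57) = 14 + 57/2693 = 37759/2693
5 + 1/(37759/2693) = 5 + 2693/37759 = 191488/37759
34 + 1/(191488/37759) = 34 + 37759/191488 = 6548351/191488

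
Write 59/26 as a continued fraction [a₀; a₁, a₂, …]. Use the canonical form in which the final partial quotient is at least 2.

[2; 3, 1, 2, 2]

59 = 2·26 + 7, so a_0 = 2
26 = 3·7 + 5, so a_1 = 3
7 = 1·5 + 2, so a_2 = 1
5 = 2·2 + 1, so a_3 = 2
2 = 2·1 + 0, so a_4 = 2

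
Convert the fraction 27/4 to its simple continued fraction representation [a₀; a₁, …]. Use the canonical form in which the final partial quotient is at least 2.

⌊27/4⌋ = 6, remainder 3
⌊4/3⌋ = 1, remainder 1
⌊3/1⌋ = 3, remainder 0

[6; 1, 3]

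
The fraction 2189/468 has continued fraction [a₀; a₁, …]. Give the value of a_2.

2

Repeatedly divide and take the remainder:
2189 = 4·468 + 317, so a_0 = 4
468 = 1·317 + 151, so a_1 = 1
317 = 2·151 + 15, so a_2 = 2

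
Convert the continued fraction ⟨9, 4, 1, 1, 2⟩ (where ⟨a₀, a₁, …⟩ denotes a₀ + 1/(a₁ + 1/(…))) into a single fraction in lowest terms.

212/23

a_0 = 9: 9/1
a_1 = 4: 37/4
a_2 = 1: 46/5
a_3 = 1: 83/9
a_4 = 2: 212/23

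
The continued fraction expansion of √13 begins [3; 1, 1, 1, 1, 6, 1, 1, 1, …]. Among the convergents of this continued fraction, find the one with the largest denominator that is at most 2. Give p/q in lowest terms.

7/2

List convergents until the denominator exceeds the bound:
a_0 = 3: 3/1  (≤ bound)
a_1 = 1: 4/1  (≤ bound)
a_2 = 1: 7/2  (≤ bound)
a_3 = 1: 11/3  (> 2, stop)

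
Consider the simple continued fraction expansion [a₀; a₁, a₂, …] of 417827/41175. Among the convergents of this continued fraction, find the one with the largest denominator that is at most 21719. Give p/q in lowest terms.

a_0 = 10: 10/1  (≤ bound)
a_1 = 6: 61/6  (≤ bound)
a_2 = 1: 71/7  (≤ bound)
a_3 = 3: 274/27  (≤ bound)
a_4 = 2: 619/61  (≤ bound)
a_5 = 5: 3369/332  (≤ bound)
a_6 = 11: 37678/3713  (≤ bound)
a_7 = 11: 417827/41175  (> 21719, stop)

37678/3713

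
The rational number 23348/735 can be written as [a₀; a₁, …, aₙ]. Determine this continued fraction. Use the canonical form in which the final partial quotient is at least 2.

Apply division with remainder until the remainder is 0:
⌊23348/735⌋ = 31, remainder 563
⌊735/563⌋ = 1, remainder 172
⌊563/172⌋ = 3, remainder 47
⌊172/47⌋ = 3, remainder 31
⌊47/31⌋ = 1, remainder 16
⌊31/16⌋ = 1, remainder 15
⌊16/15⌋ = 1, remainder 1
⌊15/1⌋ = 15, remainder 0

[31; 1, 3, 3, 1, 1, 1, 15]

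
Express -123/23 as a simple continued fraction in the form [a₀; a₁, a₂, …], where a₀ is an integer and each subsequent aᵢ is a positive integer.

[-6; 1, 1, 1, 7]

⌊-123/23⌋ = -6, remainder 15
⌊23/15⌋ = 1, remainder 8
⌊15/8⌋ = 1, remainder 7
⌊8/7⌋ = 1, remainder 1
⌊7/1⌋ = 7, remainder 0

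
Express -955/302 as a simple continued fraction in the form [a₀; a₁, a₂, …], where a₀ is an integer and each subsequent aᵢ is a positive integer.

⌊-955/302⌋ = -4, remainder 253
⌊302/253⌋ = 1, remainder 49
⌊253/49⌋ = 5, remainder 8
⌊49/8⌋ = 6, remainder 1
⌊8/1⌋ = 8, remainder 0

[-4; 1, 5, 6, 8]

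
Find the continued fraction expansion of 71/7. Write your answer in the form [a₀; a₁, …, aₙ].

[10; 7]

Apply division with remainder until the remainder is 0:
71 = 10·7 + 1, so a_0 = 10
7 = 7·1 + 0, so a_1 = 7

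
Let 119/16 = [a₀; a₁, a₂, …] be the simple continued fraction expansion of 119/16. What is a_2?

3

⌊119/16⌋ = 7, remainder 7
⌊16/7⌋ = 2, remainder 2
⌊7/2⌋ = 3, remainder 1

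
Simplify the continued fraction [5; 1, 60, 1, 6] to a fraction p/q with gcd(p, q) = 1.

a_0 = 5: 5/1
a_1 = 1: 6/1
a_2 = 60: 365/61
a_3 = 1: 371/62
a_4 = 6: 2591/433

2591/433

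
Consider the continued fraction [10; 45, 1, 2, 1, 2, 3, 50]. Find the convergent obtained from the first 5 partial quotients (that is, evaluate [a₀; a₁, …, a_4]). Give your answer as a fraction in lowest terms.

Compute successive convergents:
a_0 = 10: 10/1
a_1 = 45: 451/45
a_2 = 1: 461/46
a_3 = 2: 1373/137
a_4 = 1: 1834/183

1834/183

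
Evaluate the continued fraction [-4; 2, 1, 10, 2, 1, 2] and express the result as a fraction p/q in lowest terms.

Start with 2.
1 + 1/(2/1) = 1 + 1/2 = 3/2
2 + 1/(3/2) = 2 + 2/3 = 8/3
10 + 1/(8/3) = 10 + 3/8 = 83/8
1 + 1/(83/8) = 1 + 8/83 = 91/83
2 + 1/(91/83) = 2 + 83/91 = 265/91
-4 + 1/(265/91) = -4 + 91/265 = -969/265

-969/265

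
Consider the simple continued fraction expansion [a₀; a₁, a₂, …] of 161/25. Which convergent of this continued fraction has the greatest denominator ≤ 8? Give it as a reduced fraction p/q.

45/7

List convergents until the denominator exceeds the bound:
a_0 = 6: 6/1  (≤ bound)
a_1 = 2: 13/2  (≤ bound)
a_2 = 3: 45/7  (≤ bound)
a_3 = 1: 58/9  (> 8, stop)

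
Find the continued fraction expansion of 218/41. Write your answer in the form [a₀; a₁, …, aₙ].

218 = 5·41 + 13, so a_0 = 5
41 = 3·13 + 2, so a_1 = 3
13 = 6·2 + 1, so a_2 = 6
2 = 2·1 + 0, so a_3 = 2

[5; 3, 6, 2]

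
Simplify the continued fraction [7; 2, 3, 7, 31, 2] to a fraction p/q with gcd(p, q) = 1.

23981/3227

Compute successive convergents:
a_0 = 7: 7/1
a_1 = 2: 15/2
a_2 = 3: 52/7
a_3 = 7: 379/51
a_4 = 31: 11801/1588
a_5 = 2: 23981/3227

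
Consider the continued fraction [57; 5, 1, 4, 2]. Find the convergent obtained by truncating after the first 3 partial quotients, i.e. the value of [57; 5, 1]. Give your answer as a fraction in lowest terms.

343/6

Work from the innermost term outward:
Start with 1.
5 + 1/(1/1) = 5 + 1/1 = 6/1
57 + 1/(6/1) = 57 + 1/6 = 343/6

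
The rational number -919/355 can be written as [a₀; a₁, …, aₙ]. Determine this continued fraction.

[-3; 2, 2, 3, 6, 1, 2]

Repeatedly divide and take the remainder:
⌊-919/355⌋ = -3, remainder 146
⌊355/146⌋ = 2, remainder 63
⌊146/63⌋ = 2, remainder 20
⌊63/20⌋ = 3, remainder 3
⌊20/3⌋ = 6, remainder 2
⌊3/2⌋ = 1, remainder 1
⌊2/1⌋ = 2, remainder 0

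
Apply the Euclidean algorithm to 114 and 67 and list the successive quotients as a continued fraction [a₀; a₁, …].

Run the Euclidean algorithm, recording each quotient:
114 ÷ 67 → quotient 1, remainder 47
67 ÷ 47 → quotient 1, remainder 20
47 ÷ 20 → quotient 2, remainder 7
20 ÷ 7 → quotient 2, remainder 6
7 ÷ 6 → quotient 1, remainder 1
6 ÷ 1 → quotient 6, remainder 0

[1; 1, 2, 2, 1, 6]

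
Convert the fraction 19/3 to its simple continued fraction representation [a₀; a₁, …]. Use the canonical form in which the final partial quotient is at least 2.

⌊19/3⌋ = 6, remainder 1
⌊3/1⌋ = 3, remainder 0

[6; 3]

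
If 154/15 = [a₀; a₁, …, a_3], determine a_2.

1

⌊154/15⌋ = 10, remainder 4
⌊15/4⌋ = 3, remainder 3
⌊4/3⌋ = 1, remainder 1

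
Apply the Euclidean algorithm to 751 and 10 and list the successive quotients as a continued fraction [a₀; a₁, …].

⌊751/10⌋ = 75, remainder 1
⌊10/1⌋ = 10, remainder 0

[75; 10]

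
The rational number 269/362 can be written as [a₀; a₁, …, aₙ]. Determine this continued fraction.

[0; 1, 2, 1, 8, 3, 3]

269 = 0·362 + 269, so a_0 = 0
362 = 1·269 + 93, so a_1 = 1
269 = 2·93 + 83, so a_2 = 2
93 = 1·83 + 10, so a_3 = 1
83 = 8·10 + 3, so a_4 = 8
10 = 3·3 + 1, so a_5 = 3
3 = 3·1 + 0, so a_6 = 3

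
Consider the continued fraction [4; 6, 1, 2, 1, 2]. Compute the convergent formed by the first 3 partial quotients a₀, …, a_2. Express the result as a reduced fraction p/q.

a_0 = 4: 4/1
a_1 = 6: 25/6
a_2 = 1: 29/7

29/7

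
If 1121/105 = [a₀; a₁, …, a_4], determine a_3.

11

1121 ÷ 105 → quotient 10, remainder 71
105 ÷ 71 → quotient 1, remainder 34
71 ÷ 34 → quotient 2, remainder 3
34 ÷ 3 → quotient 11, remainder 1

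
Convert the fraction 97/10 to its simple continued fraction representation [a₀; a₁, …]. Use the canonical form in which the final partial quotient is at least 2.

[9; 1, 2, 3]

Run the Euclidean algorithm, recording each quotient:
⌊97/10⌋ = 9, remainder 7
⌊10/7⌋ = 1, remainder 3
⌊7/3⌋ = 2, remainder 1
⌊3/1⌋ = 3, remainder 0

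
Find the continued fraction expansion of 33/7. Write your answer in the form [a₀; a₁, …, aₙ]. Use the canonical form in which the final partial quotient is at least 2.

[4; 1, 2, 2]

33 = 4·7 + 5, so a_0 = 4
7 = 1·5 + 2, so a_1 = 1
5 = 2·2 + 1, so a_2 = 2
2 = 2·1 + 0, so a_3 = 2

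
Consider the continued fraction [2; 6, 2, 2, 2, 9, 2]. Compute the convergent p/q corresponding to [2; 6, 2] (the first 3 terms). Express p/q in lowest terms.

a_0 = 2: 2/1
a_1 = 6: 13/6
a_2 = 2: 28/13

28/13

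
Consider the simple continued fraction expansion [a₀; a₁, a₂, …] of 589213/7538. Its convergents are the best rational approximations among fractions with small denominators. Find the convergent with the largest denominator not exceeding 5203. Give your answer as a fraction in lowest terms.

List convergents until the denominator exceeds the bound:
a_0 = 78: 78/1  (≤ bound)
a_1 = 6: 469/6  (≤ bound)
a_2 = 28: 13210/169  (≤ bound)
a_3 = 2: 26889/344  (≤ bound)
a_4 = 1: 40099/513  (≤ bound)
a_5 = 1: 66988/857  (≤ bound)
a_6 = 2: 174075/2227  (≤ bound)
a_7 = 3: 589213/7538  (> 5203, stop)

174075/2227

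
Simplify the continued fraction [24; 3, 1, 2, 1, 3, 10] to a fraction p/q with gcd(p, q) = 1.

13954/575

Build up convergents one term at a time:
a_0 = 24: 24/1
a_1 = 3: 73/3
a_2 = 1: 97/4
a_3 = 2: 267/11
a_4 = 1: 364/15
a_5 = 3: 1359/56
a_6 = 10: 13954/575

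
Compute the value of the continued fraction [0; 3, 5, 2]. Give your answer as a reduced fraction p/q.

11/35

Start with 2.
5 + 1/(2/1) = 5 + 1/2 = 11/2
3 + 1/(11/2) = 3 + 2/11 = 35/11
0 + 1/(35/11) = 0 + 11/35 = 11/35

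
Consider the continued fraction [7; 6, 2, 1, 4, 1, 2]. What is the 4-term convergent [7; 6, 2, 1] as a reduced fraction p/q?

136/19

a_0 = 7: 7/1
a_1 = 6: 43/6
a_2 = 2: 93/13
a_3 = 1: 136/19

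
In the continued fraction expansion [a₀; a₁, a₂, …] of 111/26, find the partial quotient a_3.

2

Run the Euclidean algorithm, recording each quotient:
⌊111/26⌋ = 4, remainder 7
⌊26/7⌋ = 3, remainder 5
⌊7/5⌋ = 1, remainder 2
⌊5/2⌋ = 2, remainder 1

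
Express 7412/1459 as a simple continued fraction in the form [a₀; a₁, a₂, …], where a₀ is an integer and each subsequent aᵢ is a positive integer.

⌊7412/1459⌋ = 5, remainder 117
⌊1459/117⌋ = 12, remainder 55
⌊117/55⌋ = 2, remainder 7
⌊55/7⌋ = 7, remainder 6
⌊7/6⌋ = 1, remainder 1
⌊6/1⌋ = 6, remainder 0

[5; 12, 2, 7, 1, 6]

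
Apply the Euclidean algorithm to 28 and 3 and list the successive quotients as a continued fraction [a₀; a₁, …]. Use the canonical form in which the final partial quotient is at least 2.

[9; 3]

28 = 9·3 + 1, so a_0 = 9
3 = 3·1 + 0, so a_1 = 3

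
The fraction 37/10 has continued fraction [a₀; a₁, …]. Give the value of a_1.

Apply division with remainder until the remainder is 0:
37 ÷ 10 → quotient 3, remainder 7
10 ÷ 7 → quotient 1, remainder 3

1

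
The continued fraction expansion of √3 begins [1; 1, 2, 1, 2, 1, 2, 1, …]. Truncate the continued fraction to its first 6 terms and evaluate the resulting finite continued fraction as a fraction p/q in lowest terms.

Work from the innermost term outward:
Start with 1.
2 + 1/(1/1) = 2 + 1/1 = 3/1
1 + 1/(3/1) = 1 + 1/3 = 4/3
2 + 1/(4/3) = 2 + 3/4 = 11/4
1 + 1/(11/4) = 1 + 4/11 = 15/11
1 + 1/(15/11) = 1 + 11/15 = 26/15

26/15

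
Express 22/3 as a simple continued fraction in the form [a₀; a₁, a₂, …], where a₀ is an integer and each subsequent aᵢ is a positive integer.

⌊22/3⌋ = 7, remainder 1
⌊3/1⌋ = 3, remainder 0

[7; 3]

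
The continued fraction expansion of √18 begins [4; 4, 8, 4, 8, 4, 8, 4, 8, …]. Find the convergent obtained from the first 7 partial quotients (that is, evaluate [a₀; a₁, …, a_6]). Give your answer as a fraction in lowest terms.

161564/38081

Start with 8.
4 + 1/(8/1) = 4 + 1/8 = 33/8
8 + 1/(33/8) = 8 + 8/33 = 272/33
4 + 1/(272/33) = 4 + 33/272 = 1121/272
8 + 1/(1121/272) = 8 + 272/1121 = 9240/1121
4 + 1/(9240/1121) = 4 + 1121/9240 = 38081/9240
4 + 1/(38081/9240) = 4 + 9240/38081 = 161564/38081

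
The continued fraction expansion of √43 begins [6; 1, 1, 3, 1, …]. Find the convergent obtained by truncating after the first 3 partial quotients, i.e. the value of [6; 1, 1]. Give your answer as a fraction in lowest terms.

Start with 1.
1 + 1/(1/1) = 1 + 1/1 = 2/1
6 + 1/(2/1) = 6 + 1/2 = 13/2

13/2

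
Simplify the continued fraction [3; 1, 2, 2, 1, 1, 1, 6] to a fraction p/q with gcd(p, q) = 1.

663/179

Work from the innermost term outward:
Start with 6.
1 + 1/(6/1) = 1 + 1/6 = 7/6
1 + 1/(7/6) = 1 + 6/7 = 13/7
1 + 1/(13/7) = 1 + 7/13 = 20/13
2 + 1/(20/13) = 2 + 13/20 = 53/20
2 + 1/(53/20) = 2 + 20/53 = 126/53
1 + 1/(126/53) = 1 + 53/126 = 179/126
3 + 1/(179/126) = 3 + 126/179 = 663/179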